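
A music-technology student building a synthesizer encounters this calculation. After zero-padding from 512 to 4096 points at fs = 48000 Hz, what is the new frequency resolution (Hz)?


Frequency resolution after zero-padding:
N_padded = 512 * 8 = 4096
df = fs / N_padded
   = 48000 / 4096
   = 11.7188 Hz

11.7188 Hz


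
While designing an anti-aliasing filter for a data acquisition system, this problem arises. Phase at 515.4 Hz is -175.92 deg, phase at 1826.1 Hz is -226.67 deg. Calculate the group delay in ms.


Group delay from phase difference:
tau = -d(phi)/d(omega)
d(phi) = -50.75 deg = -0.885755 rad
d(omega) = 2*pi*(1826.1 - 515.4) = 8235.371 rad/s
tau = -(-0.885755) / 8235.371
    = 0.1076 ms

0.1076 ms


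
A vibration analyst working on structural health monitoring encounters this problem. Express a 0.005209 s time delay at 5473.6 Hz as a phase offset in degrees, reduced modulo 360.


Phase shift from frequency and time delay:
phi = 360 * f * t_delay
    = 360 * 5473.6 * 0.005209
    = 10264.31 degrees
    mod 360 = 184.31 degrees

184.31 degrees


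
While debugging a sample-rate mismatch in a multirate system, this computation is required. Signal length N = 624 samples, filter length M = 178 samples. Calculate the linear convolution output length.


Linear convolution output length:
L = N + M - 1
  = 624 + 178 - 1
  = 801 samples

801


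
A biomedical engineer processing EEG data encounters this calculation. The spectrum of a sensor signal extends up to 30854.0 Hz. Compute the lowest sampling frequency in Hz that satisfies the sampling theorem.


The Nyquist rate is twice the maximum frequency component.
fs_min = 2 * fmax
      = 2 * 30854.0
      = 61708.0 Hz

61708.0


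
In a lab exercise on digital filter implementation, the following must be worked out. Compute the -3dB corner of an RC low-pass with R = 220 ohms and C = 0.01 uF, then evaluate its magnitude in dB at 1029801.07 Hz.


Step 1 — cutoff frequency:
fc = 1 / (2*pi*R*C)
C = 0.01 uF = 1e-08 F
fc = 1 / (2*pi*220*1e-08)
   = 72343.156 Hz

Step 2 — magnitude at f = 1029801.07 Hz:
|H(f)| = 1 / sqrt(1 + (f/fc)^2)
f/fc = 1029801.07 / 72343.156 = 14.234948
|H| = 1 / sqrt(1 + 202.633745) = 0.0700769
|H|_dB = 20*log10(0.0700769) = -23.09 dB

fc = 72343.156 Hz; |H(1029801.07 Hz)| = -23.09 dB


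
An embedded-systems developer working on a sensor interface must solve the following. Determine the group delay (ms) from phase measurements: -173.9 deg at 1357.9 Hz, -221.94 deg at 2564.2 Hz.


Group delay from phase difference:
tau = -d(phi)/d(omega)
d(phi) = -48.04 deg = -0.838456 rad
d(omega) = 2*pi*(2564.2 - 1357.9) = 7579.4064 rad/s
tau = -(-0.838456) / 7579.4064
    = 0.1106 ms

0.1106 ms


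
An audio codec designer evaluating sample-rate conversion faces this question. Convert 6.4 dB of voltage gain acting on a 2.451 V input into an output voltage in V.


Output voltage from dB gain:
V_out = V_in * 10^(gain_dB / 20)
      = 2.451 * 10^(6.4 / 20)
      = 2.451 * 2.089296
      = 5.1209 V

5.1209 V


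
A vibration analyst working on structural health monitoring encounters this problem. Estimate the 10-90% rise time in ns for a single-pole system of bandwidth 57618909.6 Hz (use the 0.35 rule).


Rise time from bandwidth relationship:
tr = 0.35 / BW
   = 0.35 / 57618909.6
   = 6.074394716e-09 s
   = 6.0744 ns

6.0744 ns


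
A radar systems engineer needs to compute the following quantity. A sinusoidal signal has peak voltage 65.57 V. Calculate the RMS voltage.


RMS voltage for a sinusoidal waveform:
V_rms = V_peak / sqrt(2)
      = 65.57 / 1.414214
      = 46.365 V

46.365 V


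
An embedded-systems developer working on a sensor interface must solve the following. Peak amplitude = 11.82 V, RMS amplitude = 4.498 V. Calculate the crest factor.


Crest factor is the ratio of peak to RMS:
CF = V_peak / V_rms
   = 11.82 / 4.498
   = 2.6278

2.6278


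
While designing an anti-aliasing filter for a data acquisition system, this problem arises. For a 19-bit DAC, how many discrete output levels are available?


Number of quantization levels = 2^N
= 2^19
= 524288

524288


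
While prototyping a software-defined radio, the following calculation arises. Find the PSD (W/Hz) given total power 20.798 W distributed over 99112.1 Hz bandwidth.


Power spectral density:
PSD = P / BW
    = 20.798 / 99112.1
    = 0.00020984 W/Hz

0.00020984 W/Hz


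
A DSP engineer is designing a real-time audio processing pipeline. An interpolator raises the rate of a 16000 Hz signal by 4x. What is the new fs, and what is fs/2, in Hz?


Step 1 — output sample rate after interpolation by L:
fs_out = L * fs_in = 4 * 16000 = 64000 Hz

Step 2 — Nyquist frequency of the output stream:
f_Nyq = fs_out / 2 = 64000 / 2 = 32000.0 Hz

fs_out = 64000 Hz; f_Nyquist = 32000.0 Hz


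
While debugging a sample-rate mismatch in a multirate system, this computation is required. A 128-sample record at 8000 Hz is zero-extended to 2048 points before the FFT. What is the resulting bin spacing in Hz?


Frequency resolution after zero-padding:
N_padded = 128 * 16 = 2048
df = fs / N_padded
   = 8000 / 2048
   = 3.9062 Hz

3.9062 Hz


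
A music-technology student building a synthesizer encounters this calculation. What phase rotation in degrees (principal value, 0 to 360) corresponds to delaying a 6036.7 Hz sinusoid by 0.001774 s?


Phase shift from frequency and time delay:
phi = 360 * f * t_delay
    = 360 * 6036.7 * 0.001774
    = 3855.28 degrees
    mod 360 = 255.28 degrees

255.28 degrees


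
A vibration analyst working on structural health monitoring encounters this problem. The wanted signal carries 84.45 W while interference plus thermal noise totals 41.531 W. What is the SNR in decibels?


SNR in decibels:
SNR = 10 * log10(Ps / Pn)
    = 10 * log10(84.45 / 41.531)
    = 10 * log10(2.0334)
    = 10 * 0.3082
    = 3.08 dB

3.08 dB


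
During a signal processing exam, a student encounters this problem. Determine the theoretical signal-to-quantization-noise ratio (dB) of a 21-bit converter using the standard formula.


Theoretical SNR for a full-scale sinusoid:
SNR = 6.02 * N + 1.76
    = 6.02 * 21 + 1.76
    = 126.42 + 1.76
    = 128.18 dB

128.18 dB


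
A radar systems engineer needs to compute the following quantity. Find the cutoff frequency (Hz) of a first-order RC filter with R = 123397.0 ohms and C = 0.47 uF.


Cutoff frequency of a first-order RC filter:
fc = 1 / (2 * pi * R * C)
C = 0.47 uF = 4.7e-07 F
fc = 1 / (2 * pi * 123397.0 * 4.7e-07)
   = 1 / 0.36440332215452
   = 2.744212 Hz

2.744212 Hz


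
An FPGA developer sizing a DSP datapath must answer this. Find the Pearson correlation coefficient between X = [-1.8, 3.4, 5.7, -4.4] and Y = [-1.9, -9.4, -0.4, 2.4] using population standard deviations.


Pearson correlation coefficient (population):
r = cov(X,Y) / (std(X) * std(Y))
Mean X = 0.725, Mean Y = -2.325
Cov(X,Y) = -8.659375
Std(X) = 4.017073, Std(Y) = 4.366563
r = -0.4937

-0.4937


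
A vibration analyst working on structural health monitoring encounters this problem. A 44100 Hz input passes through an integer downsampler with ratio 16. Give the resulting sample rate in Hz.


Decimation reduces the sample rate:
fs_out = fs_in / M
       = 44100 / 16
       = 2756.25 Hz

2756.25 Hz


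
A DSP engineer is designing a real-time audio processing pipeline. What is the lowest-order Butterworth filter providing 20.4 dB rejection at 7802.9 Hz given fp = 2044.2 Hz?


Butterworth filter order formula:
n = log10(10^(A/10) - 1) / (2 * log10(f_stop/f_pass))
10^(20.4/10) - 1 = 108.6478
f_stop/f_pass = 7802.9 / 2044.2 = 3.8171
n = 1.75 -> ceil = 2

2


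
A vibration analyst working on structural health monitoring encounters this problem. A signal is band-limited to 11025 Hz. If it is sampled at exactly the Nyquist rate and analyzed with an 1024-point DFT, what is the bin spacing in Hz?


Step 1 — Nyquist sampling rate:
fs = 2 * fmax = 2 * 11025 = 22050 Hz

Step 2 — DFT bin spacing:
df = fs / N = 22050 / 1024 = 21.5332 Hz

21.5332 Hz


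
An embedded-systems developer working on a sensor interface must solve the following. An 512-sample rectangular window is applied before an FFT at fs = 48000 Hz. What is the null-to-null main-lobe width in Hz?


Main lobe width for a rectangular window:
Width = 2 * fs / N
      = 2 * 48000 / 512
      = 96000 / 512
      = 187.5 Hz

187.5 Hz


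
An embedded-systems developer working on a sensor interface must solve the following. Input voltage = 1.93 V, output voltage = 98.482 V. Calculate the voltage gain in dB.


Voltage gain in dB:
G = 20 * log10(Vout / Vin)
  = 20 * log10(98.482 / 1.93)
  = 20 * log10(51.026943)
  = 20 * 1.7078
  = 34.16 dB

34.16 dB


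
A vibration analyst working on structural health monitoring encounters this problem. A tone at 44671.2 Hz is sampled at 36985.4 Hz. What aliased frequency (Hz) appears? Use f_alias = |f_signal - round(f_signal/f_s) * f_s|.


Compute the nearest integer multiple of fs to the signal:
n = round(44671.2 / 36985.4) = 1
f_alias = |44671.2 - 1 * 36985.4|
        = |44671.2 - 36985.4|
        = 7685.8 Hz

7685.8


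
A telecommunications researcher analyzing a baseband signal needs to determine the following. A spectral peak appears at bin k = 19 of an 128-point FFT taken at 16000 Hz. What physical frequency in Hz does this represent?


Frequency of DFT bin k:
f_k = k * fs / N
    = 19 * 16000 / 128
    = 304000 / 128
    = 2375.0 Hz

2375.0 Hz


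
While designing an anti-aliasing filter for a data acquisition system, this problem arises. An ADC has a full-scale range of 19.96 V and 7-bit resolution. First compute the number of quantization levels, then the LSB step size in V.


Step 1 — number of quantization levels:
L = 2^N = 2^7 = 128

Step 2 — LSB step size:
delta = Vfs / L
      = 19.96 / 128
      = 0.1559375 V

Levels = 128; step size = 0.1559375 V


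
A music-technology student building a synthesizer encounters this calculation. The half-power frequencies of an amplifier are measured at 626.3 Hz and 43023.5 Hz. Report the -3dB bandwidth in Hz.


Bandwidth is the difference of -3dB frequencies:
BW = f_high - f_low
   = 43023.5 - 626.3
   = 42397.2 Hz

42397.2 Hz


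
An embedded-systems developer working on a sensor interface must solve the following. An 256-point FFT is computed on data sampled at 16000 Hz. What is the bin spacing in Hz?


DFT frequency resolution:
df = fs / N
   = 16000 / 256
   = 62.5 Hz

62.5 Hz


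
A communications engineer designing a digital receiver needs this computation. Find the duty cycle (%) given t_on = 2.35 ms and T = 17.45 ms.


Duty cycle as a percentage:
DC = (t_on / T) * 100
   = (2.35 / 17.45) * 100
   = 0.13467 * 100
   = 13.47 %

13.47 %


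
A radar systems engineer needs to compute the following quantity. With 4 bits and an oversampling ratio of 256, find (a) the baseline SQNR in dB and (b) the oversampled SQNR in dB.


Step 1 — baseline SQNR at Nyquist:
SQNR_base = 6.02*N + 1.76
          = 6.02*4 + 1.76
          = 25.84 dB

Step 2 — oversampling processing gain:
G = 10*log10(OSR) = 10*log10(256) = 24.08 dB

Step 3 — total:
SQNR_total = 25.84 + 24.08 = 49.92 dB

Base SQNR = 25.84 dB; oversampled SQNR = 49.92 dB


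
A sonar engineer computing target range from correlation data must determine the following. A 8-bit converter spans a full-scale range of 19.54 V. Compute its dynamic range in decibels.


Dynamic range from full-scale to LSB:
V_min = V_max / 2^bits = 19.54 / 2^8
DR = 20 * log10(V_max / V_min)
   = 20 * log10(2^8)
   = 20 * 8 * log10(2)
   = 48.16 dB

48.16 dB


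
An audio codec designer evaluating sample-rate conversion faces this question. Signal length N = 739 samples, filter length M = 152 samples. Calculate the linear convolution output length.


Linear convolution output length:
L = N + M - 1
  = 739 + 152 - 1
  = 890 samples

890


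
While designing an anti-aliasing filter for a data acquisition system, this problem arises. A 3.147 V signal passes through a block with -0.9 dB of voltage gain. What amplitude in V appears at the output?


Output voltage from dB gain:
V_out = V_in * 10^(gain_dB / 20)
      = 3.147 * 10^(-0.9 / 20)
      = 3.147 * 0.901571
      = 2.8372 V

2.8372 V


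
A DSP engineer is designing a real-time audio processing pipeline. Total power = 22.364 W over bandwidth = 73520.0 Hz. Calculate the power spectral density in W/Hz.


Power spectral density:
PSD = P / BW
    = 22.364 / 73520.0
    = 0.00030419 W/Hz

0.00030419 W/Hz


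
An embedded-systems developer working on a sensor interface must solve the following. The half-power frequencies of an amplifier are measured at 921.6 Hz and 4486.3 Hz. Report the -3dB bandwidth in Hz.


Bandwidth is the difference of -3dB frequencies:
BW = f_high - f_low
   = 4486.3 - 921.6
   = 3564.7 Hz

3564.7 Hz


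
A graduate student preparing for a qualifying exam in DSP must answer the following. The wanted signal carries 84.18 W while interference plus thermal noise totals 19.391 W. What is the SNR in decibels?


SNR in decibels:
SNR = 10 * log10(Ps / Pn)
    = 10 * log10(84.18 / 19.391)
    = 10 * log10(4.3412)
    = 10 * 0.6376
    = 6.38 dB

6.38 dB


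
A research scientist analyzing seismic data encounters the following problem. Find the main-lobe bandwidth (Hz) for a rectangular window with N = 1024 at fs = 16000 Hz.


Main lobe width for a rectangular window:
Width = 2 * fs / N
      = 2 * 16000 / 1024
      = 32000 / 1024
      = 31.25 Hz

31.25 Hz


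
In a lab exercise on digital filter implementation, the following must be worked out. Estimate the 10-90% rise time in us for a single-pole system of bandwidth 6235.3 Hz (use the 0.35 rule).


Rise time from bandwidth relationship:
tr = 0.35 / BW
   = 0.35 / 6235.3
   = 5.613202252e-05 s
   = 56.132 us

56.132 us


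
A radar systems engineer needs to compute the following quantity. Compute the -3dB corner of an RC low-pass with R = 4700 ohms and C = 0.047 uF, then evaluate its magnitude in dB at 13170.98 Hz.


Step 1 — cutoff frequency:
fc = 1 / (2*pi*R*C)
C = 0.047 uF = 4.7e-08 F
fc = 1 / (2*pi*4700*4.7e-08)
   = 720.484 Hz

Step 2 — magnitude at f = 13170.98 Hz:
|H(f)| = 1 / sqrt(1 + (f/fc)^2)
f/fc = 13170.98 / 720.484 = 18.280739
|H| = 1 / sqrt(1 + 334.185418) = 0.0546207
|H|_dB = 20*log10(0.0546207) = -25.25 dB

fc = 720.484 Hz; |H(13170.98 Hz)| = -25.25 dB


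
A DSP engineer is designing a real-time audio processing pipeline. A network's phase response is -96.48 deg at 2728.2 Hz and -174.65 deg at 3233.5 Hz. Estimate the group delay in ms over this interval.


Group delay from phase difference:
tau = -d(phi)/d(omega)
d(phi) = -78.17 deg = -1.364324 rad
d(omega) = 2*pi*(3233.5 - 2728.2) = 3174.8935 rad/s
tau = -(-1.364324) / 3174.8935
    = 0.4297 ms

0.4297 ms


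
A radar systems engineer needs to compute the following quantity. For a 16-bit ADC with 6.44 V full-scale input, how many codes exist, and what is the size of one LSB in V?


Step 1 — number of quantization levels:
L = 2^N = 2^16 = 65536

Step 2 — LSB step size:
delta = Vfs / L
      = 6.44 / 65536
      = 9.827e-05 V

Levels = 65536; step size = 9.827e-05 V


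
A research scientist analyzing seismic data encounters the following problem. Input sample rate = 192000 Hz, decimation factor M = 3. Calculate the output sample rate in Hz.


Decimation reduces the sample rate:
fs_out = fs_in / M
       = 192000 / 3
       = 64000.0 Hz

64000.0 Hz


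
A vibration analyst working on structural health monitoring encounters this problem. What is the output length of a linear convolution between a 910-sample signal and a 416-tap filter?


Linear convolution output length:
L = N + M - 1
  = 910 + 416 - 1
  = 1325 samples

1325


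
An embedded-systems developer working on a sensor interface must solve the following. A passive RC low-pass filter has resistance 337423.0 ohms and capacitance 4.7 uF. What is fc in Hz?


Cutoff frequency of a first-order RC filter:
fc = 1 / (2 * pi * R * C)
C = 4.7 uF = 4.7e-06 F
fc = 1 / (2 * pi * 337423.0 * 4.7e-06)
   = 1 / 9.964428808751
   = 0.100357 Hz

0.100357 Hz


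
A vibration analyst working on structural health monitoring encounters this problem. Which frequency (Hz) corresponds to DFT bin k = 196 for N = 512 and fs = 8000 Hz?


Frequency of DFT bin k:
f_k = k * fs / N
    = 196 * 8000 / 512
    = 1568000 / 512
    = 3062.5 Hz

3062.5 Hz


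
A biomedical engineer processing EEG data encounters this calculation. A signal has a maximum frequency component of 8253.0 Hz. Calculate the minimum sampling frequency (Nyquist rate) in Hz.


The Nyquist rate is twice the maximum frequency component.
fs_min = 2 * fmax
      = 2 * 8253.0
      = 16506.0 Hz

16506.0


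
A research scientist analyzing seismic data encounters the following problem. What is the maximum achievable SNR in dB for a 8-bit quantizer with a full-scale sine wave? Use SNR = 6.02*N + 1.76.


Theoretical SNR for a full-scale sinusoid:
SNR = 6.02 * N + 1.76
    = 6.02 * 8 + 1.76
    = 48.16 + 1.76
    = 49.92 dB

49.92 dB


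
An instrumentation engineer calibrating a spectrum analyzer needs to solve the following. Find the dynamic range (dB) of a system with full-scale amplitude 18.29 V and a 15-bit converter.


Dynamic range from full-scale to LSB:
V_min = V_max / 2^bits = 18.29 / 2^15
DR = 20 * log10(V_max / V_min)
   = 20 * log10(2^15)
   = 20 * 15 * log10(2)
   = 90.31 dB

90.31 dB


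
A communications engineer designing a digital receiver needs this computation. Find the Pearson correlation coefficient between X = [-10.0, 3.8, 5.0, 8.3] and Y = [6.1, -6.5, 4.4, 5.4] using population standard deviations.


Pearson correlation coefficient (population):
r = cov(X,Y) / (std(X) * std(Y))
Mean X = 1.775, Mean Y = 2.35
Cov(X,Y) = -8.89125
Std(X) = 6.995132, Std(Y) = 5.145143
r = -0.247

-0.247


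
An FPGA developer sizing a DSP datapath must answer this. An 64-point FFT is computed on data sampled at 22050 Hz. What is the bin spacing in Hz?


DFT frequency resolution:
df = fs / N
   = 22050 / 64
   = 344.5312 Hz

344.5312 Hz


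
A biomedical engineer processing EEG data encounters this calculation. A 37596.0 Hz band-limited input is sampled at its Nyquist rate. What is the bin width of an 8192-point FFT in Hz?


Step 1 — Nyquist sampling rate:
fs = 2 * fmax = 2 * 37596.0 = 75192.0 Hz

Step 2 — DFT bin spacing:
df = fs / N = 75192.0 / 8192 = 9.1787 Hz

9.1787 Hz


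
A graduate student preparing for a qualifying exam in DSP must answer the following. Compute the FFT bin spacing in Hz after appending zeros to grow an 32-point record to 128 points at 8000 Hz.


Frequency resolution after zero-padding:
N_padded = 32 * 4 = 128
df = fs / N_padded
   = 8000 / 128
   = 62.5 Hz

62.5 Hz


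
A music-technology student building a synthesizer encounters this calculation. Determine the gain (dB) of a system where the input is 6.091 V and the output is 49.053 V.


Voltage gain in dB:
G = 20 * log10(Vout / Vin)
  = 20 * log10(49.053 / 6.091)
  = 20 * log10(8.053357)
  = 20 * 0.905977
  = 18.12 dB

18.12 dB


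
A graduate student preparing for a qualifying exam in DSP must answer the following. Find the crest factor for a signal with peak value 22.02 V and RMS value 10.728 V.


Crest factor is the ratio of peak to RMS:
CF = V_peak / V_rms
   = 22.02 / 10.728
   = 2.0526

2.0526


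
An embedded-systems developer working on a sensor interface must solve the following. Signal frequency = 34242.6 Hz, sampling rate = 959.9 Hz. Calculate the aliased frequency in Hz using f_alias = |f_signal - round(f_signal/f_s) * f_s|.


Compute the nearest integer multiple of fs to the signal:
n = round(34242.6 / 959.9) = 36
f_alias = |34242.6 - 36 * 959.9|
        = |34242.6 - 34556.4|
        = 313.8 Hz

313.8


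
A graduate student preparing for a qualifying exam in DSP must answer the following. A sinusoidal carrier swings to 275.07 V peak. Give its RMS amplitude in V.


RMS voltage for a sinusoidal waveform:
V_rms = V_peak / sqrt(2)
      = 275.07 / 1.414214
      = 194.504 V

194.504 V


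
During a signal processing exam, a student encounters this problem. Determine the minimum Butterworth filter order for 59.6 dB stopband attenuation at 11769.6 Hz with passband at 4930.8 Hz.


Butterworth filter order formula:
n = log10(10^(A/10) - 1) / (2 * log10(f_stop/f_pass))
10^(59.6/10) - 1 = 912009.8394
f_stop/f_pass = 11769.6 / 4930.8 = 2.387
n = 7.8868 -> ceil = 8

8


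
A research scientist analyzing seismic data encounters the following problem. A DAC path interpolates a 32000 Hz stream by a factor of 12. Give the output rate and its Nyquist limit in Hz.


Step 1 — output sample rate after interpolation by L:
fs_out = L * fs_in = 12 * 32000 = 384000 Hz

Step 2 — Nyquist frequency of the output stream:
f_Nyq = fs_out / 2 = 384000 / 2 = 192000.0 Hz

fs_out = 384000 Hz; f_Nyquist = 192000.0 Hz


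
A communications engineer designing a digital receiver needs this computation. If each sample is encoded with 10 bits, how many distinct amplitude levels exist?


Number of quantization levels = 2^N
= 2^10
= 1024

1024


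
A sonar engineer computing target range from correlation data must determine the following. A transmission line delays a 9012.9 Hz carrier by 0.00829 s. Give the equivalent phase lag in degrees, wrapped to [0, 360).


Phase shift from frequency and time delay:
phi = 360 * f * t_delay
    = 360 * 9012.9 * 0.00829
    = 26898.1 degrees
    mod 360 = 258.1 degrees

258.1 degrees


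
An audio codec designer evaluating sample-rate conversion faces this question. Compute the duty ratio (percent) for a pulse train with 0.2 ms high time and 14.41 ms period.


Duty cycle as a percentage:
DC = (t_on / T) * 100
   = (0.2 / 14.41) * 100
   = 0.013879 * 100
   = 1.39 %

1.39 %


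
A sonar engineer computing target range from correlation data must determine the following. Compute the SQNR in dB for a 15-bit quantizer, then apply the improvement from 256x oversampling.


Step 1 — baseline SQNR at Nyquist:
SQNR_base = 6.02*N + 1.76
          = 6.02*15 + 1.76
          = 92.06 dB

Step 2 — oversampling processing gain:
G = 10*log10(OSR) = 10*log10(256) = 24.08 dB

Step 3 — total:
SQNR_total = 92.06 + 24.08 = 116.14 dB

Base SQNR = 92.06 dB; oversampled SQNR = 116.14 dB


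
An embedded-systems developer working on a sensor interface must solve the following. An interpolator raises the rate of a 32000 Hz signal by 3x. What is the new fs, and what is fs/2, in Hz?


Step 1 — output sample rate after interpolation by L:
fs_out = L * fs_in = 3 * 32000 = 96000 Hz

Step 2 — Nyquist frequency of the output stream:
f_Nyq = fs_out / 2 = 96000 / 2 = 48000.0 Hz

fs_out = 96000 Hz; f_Nyquist = 48000.0 Hz


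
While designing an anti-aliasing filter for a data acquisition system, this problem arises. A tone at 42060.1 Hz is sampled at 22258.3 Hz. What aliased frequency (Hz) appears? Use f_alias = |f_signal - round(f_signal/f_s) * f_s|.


Compute the nearest integer multiple of fs to the signal:
n = round(42060.1 / 22258.3) = 2
f_alias = |42060.1 - 2 * 22258.3|
        = |42060.1 - 44516.6|
        = 2456.5 Hz

2456.5


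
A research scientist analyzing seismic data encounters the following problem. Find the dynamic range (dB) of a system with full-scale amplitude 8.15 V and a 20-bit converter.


Dynamic range from full-scale to LSB:
V_min = V_max / 2^bits = 8.15 / 2^20
DR = 20 * log10(V_max / V_min)
   = 20 * log10(2^20)
   = 20 * 20 * log10(2)
   = 120.41 dB

120.41 dB


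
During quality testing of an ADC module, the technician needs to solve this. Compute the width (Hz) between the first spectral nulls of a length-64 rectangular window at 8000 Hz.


Main lobe width for a rectangular window:
Width = 2 * fs / N
      = 2 * 8000 / 64
      = 16000 / 64
      = 250.0 Hz

250.0 Hz


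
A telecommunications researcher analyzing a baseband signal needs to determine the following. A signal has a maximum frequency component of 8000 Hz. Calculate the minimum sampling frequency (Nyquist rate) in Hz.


The Nyquist rate is twice the maximum frequency component.
fs_min = 2 * fmax
      = 2 * 8000
      = 16000 Hz

16000


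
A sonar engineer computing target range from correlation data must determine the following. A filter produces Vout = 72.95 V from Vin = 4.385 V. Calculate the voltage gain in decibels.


Voltage gain in dB:
G = 20 * log10(Vout / Vin)
  = 20 * log10(72.95 / 4.385)
  = 20 * log10(16.63626)
  = 20 * 1.221056
  = 24.42 dB

24.42 dB


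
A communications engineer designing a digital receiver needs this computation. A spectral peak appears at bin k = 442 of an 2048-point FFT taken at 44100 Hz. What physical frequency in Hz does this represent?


Frequency of DFT bin k:
f_k = k * fs / N
    = 442 * 44100 / 2048
    = 19492200 / 2048
    = 9517.676 Hz

9517.676 Hz


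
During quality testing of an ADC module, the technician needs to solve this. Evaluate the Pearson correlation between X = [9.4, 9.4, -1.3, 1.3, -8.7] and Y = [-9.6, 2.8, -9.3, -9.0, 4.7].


Pearson correlation coefficient (population):
r = cov(X,Y) / (std(X) * std(Y))
Mean X = 2.02, Mean Y = -4.08
Cov(X,Y) = -12.6424
Std(X) = 6.861312, Std(Y) = 6.424142
r = -0.2868

-0.2868


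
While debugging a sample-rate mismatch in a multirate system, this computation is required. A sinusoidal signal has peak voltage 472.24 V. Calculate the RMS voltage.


RMS voltage for a sinusoidal waveform:
V_rms = V_peak / sqrt(2)
      = 472.24 / 1.414214
      = 333.924 V

333.924 V


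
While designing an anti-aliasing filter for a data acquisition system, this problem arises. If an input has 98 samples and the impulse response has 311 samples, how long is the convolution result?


Linear convolution output length:
L = N + M - 1
  = 98 + 311 - 1
  = 408 samples

408


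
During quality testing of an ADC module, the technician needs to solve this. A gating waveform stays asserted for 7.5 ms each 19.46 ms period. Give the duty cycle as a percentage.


Duty cycle as a percentage:
DC = (t_on / T) * 100
   = (7.5 / 19.46) * 100
   = 0.385406 * 100
   = 38.54 %

38.54 %


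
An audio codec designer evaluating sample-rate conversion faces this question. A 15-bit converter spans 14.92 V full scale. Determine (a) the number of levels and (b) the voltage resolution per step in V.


Step 1 — number of quantization levels:
L = 2^N = 2^15 = 32768

Step 2 — LSB step size:
delta = Vfs / L
      = 14.92 / 32768
      = 0.00045532 V

Levels = 32768; step size = 0.00045532 V


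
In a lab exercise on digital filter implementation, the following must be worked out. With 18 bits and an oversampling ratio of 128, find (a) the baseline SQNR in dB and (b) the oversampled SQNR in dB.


Step 1 — baseline SQNR at Nyquist:
SQNR_base = 6.02*N + 1.76
          = 6.02*18 + 1.76
          = 110.12 dB

Step 2 — oversampling processing gain:
G = 10*log10(OSR) = 10*log10(128) = 21.07 dB

Step 3 — total:
SQNR_total = 110.12 + 21.07 = 131.19 dB

Base SQNR = 110.12 dB; oversampled SQNR = 131.19 dB


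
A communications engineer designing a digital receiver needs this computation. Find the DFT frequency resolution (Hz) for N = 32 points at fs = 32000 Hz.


DFT frequency resolution:
df = fs / N
   = 32000 / 32
   = 1000.0 Hz

1000.0 Hz


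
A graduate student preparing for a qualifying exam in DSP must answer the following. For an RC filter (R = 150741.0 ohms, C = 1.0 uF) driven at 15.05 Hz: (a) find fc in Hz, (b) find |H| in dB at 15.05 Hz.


Step 1 — cutoff frequency:
fc = 1 / (2*pi*R*C)
C = 1.0 uF = 1e-06 F
fc = 1 / (2*pi*150741.0*1e-06)
   = 1.05582 Hz

Step 2 — magnitude at f = 15.05 Hz:
|H(f)| = 1 / sqrt(1 + (f/fc)^2)
f/fc = 15.05 / 1.05582 = 14.254324
|H| = 1 / sqrt(1 + 203.185753) = 0.0699822
|H|_dB = 20*log10(0.0699822) = -23.1 dB

fc = 1.05582 Hz; |H(15.05 Hz)| = -23.1 dB


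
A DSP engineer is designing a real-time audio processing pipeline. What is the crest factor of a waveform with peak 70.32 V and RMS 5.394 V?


Crest factor is the ratio of peak to RMS:
CF = V_peak / V_rms
   = 70.32 / 5.394
   = 13.0367

13.0367


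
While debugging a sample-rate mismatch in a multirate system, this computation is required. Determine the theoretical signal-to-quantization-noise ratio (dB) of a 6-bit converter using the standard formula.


Theoretical SNR for a full-scale sinusoid:
SNR = 6.02 * N + 1.76
    = 6.02 * 6 + 1.76
    = 36.12 + 1.76
    = 37.88 dB

37.88 dB


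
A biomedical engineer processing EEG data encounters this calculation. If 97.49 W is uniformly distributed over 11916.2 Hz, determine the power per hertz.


Power spectral density:
PSD = P / BW
    = 97.49 / 11916.2
    = 0.0081813 W/Hz

0.0081813 W/Hz


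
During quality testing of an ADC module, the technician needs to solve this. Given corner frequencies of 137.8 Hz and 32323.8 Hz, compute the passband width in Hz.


Bandwidth is the difference of -3dB frequencies:
BW = f_high - f_low
   = 32323.8 - 137.8
   = 32186.0 Hz

32186.0 Hz


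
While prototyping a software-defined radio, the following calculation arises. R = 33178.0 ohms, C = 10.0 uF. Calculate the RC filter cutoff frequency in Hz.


Cutoff frequency of a first-order RC filter:
fc = 1 / (2 * pi * R * C)
C = 10.0 uF = 1e-05 F
fc = 1 / (2 * pi * 33178.0 * 1e-05)
   = 1 / 2.084635221216
   = 0.4797 Hz

0.4797 Hz


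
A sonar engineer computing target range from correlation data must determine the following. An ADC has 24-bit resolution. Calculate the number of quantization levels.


Number of quantization levels = 2^N
= 2^24
= 16777216

16777216


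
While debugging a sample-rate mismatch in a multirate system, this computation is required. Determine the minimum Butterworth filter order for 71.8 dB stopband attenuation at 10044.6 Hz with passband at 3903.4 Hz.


Butterworth filter order formula:
n = log10(10^(A/10) - 1) / (2 * log10(f_stop/f_pass))
10^(71.8/10) - 1 = 15135611.4844
f_stop/f_pass = 10044.6 / 3903.4 = 2.5733
n = 8.7457 -> ceil = 9

9


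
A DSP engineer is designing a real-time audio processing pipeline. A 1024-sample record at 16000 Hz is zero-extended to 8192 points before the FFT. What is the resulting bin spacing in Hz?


Frequency resolution after zero-padding:
N_padded = 1024 * 8 = 8192
df = fs / N_padded
   = 16000 / 8192
   = 1.9531 Hz

1.9531 Hz


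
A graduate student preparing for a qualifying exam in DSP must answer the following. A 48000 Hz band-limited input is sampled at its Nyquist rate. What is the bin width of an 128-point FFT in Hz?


Step 1 — Nyquist sampling rate:
fs = 2 * fmax = 2 * 48000 = 96000 Hz

Step 2 — DFT bin spacing:
df = fs / N = 96000 / 128 = 750.0 Hz

750.0 Hz


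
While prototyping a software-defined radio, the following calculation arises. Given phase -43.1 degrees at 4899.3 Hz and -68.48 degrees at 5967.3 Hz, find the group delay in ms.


Group delay from phase difference:
tau = -d(phi)/d(omega)
d(phi) = -25.38 deg = -0.442965 rad
d(omega) = 2*pi*(5967.3 - 4899.3) = 6710.4419 rad/s
tau = -(-0.442965) / 6710.4419
    = 0.066 ms

0.066 ms


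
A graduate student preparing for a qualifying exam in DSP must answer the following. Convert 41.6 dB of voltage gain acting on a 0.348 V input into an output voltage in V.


Output voltage from dB gain:
V_out = V_in * 10^(gain_dB / 20)
      = 0.348 * 10^(41.6 / 20)
      = 0.348 * 120.226443
      = 41.8388 V

41.8388 V


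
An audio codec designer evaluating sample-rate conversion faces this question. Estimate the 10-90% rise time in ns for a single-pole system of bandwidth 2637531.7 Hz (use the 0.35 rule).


Rise time from bandwidth relationship:
tr = 0.35 / BW
   = 0.35 / 2637531.7
   = 1.326998269e-07 s
   = 132.6998 ns

132.6998 ns


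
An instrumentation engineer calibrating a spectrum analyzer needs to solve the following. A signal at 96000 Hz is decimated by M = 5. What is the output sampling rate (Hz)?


Decimation reduces the sample rate:
fs_out = fs_in / M
       = 96000 / 5
       = 19200.0 Hz

19200.0 Hz


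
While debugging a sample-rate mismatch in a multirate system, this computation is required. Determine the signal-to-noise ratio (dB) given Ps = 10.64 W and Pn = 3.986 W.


SNR in decibels:
SNR = 10 * log10(Ps / Pn)
    = 10 * log10(10.64 / 3.986)
    = 10 * log10(2.6693)
    = 10 * 0.4264
    = 4.26 dB

4.26 dB


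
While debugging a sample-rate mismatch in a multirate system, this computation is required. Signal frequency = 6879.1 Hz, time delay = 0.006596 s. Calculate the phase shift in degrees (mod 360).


Phase shift from frequency and time delay:
phi = 360 * f * t_delay
    = 360 * 6879.1 * 0.006596
    = 16334.84 degrees
    mod 360 = 134.84 degrees

134.84 degrees


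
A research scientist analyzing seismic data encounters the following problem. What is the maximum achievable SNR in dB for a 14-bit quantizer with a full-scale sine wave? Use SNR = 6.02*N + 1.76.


Theoretical SNR for a full-scale sinusoid:
SNR = 6.02 * N + 1.76
    = 6.02 * 14 + 1.76
    = 84.28 + 1.76
    = 86.04 dB

86.04 dB


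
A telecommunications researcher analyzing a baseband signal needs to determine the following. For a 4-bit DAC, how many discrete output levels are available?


Number of quantization levels = 2^N
= 2^4
= 16

16


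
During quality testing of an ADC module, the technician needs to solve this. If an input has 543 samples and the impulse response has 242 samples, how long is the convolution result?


Linear convolution output length:
L = N + M - 1
  = 543 + 242 - 1
  = 784 samples

784


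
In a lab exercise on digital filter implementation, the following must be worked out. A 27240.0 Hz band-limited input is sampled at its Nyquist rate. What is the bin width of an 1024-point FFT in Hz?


Step 1 — Nyquist sampling rate:
fs = 2 * fmax = 2 * 27240.0 = 54480.0 Hz

Step 2 — DFT bin spacing:
df = fs / N = 54480.0 / 1024 = 53.2031 Hz

53.2031 Hz


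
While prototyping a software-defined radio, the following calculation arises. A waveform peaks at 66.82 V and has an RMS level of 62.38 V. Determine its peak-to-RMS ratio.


Crest factor is the ratio of peak to RMS:
CF = V_peak / V_rms
   = 66.82 / 62.38
   = 1.0712

1.0712


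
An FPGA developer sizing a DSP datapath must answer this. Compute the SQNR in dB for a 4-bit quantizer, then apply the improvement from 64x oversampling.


Step 1 — baseline SQNR at Nyquist:
SQNR_base = 6.02*N + 1.76
          = 6.02*4 + 1.76
          = 25.84 dB

Step 2 — oversampling processing gain:
G = 10*log10(OSR) = 10*log10(64) = 18.06 dB

Step 3 — total:
SQNR_total = 25.84 + 18.06 = 43.9 dB

Base SQNR = 25.84 dB; oversampled SQNR = 43.9 dB


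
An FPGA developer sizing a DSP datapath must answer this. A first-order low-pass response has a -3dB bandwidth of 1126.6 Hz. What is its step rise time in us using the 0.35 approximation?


Rise time from bandwidth relationship:
tr = 0.35 / BW
   = 0.35 / 1126.6
   = 0.0003106692704 s
   = 310.6693 us

310.6693 us


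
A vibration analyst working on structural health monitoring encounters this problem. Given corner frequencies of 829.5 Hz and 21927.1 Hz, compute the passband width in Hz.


Bandwidth is the difference of -3dB frequencies:
BW = f_high - f_low
   = 21927.1 - 829.5
   = 21097.6 Hz

21097.6 Hz


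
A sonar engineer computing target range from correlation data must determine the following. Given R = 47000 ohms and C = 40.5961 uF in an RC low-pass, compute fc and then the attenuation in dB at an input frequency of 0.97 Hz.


Step 1 — cutoff frequency:
fc = 1 / (2*pi*R*C)
C = 40.5961 uF = 4.05961e-05 F
fc = 1 / (2*pi*47000*4.05961e-05)
   = 0.0834138 Hz

Step 2 — magnitude at f = 0.97 Hz:
|H(f)| = 1 / sqrt(1 + (f/fc)^2)
f/fc = 0.97 / 0.0834138 = 11.628771
|H| = 1 / sqrt(1 + 135.228315) = 0.0856774
|H|_dB = 20*log10(0.0856774) = -21.34 dB

fc = 0.0834138 Hz; |H(0.97 Hz)| = -21.34 dB


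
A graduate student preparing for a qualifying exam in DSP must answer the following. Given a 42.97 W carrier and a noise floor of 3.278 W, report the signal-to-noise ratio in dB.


SNR in decibels:
SNR = 10 * log10(Ps / Pn)
    = 10 * log10(42.97 / 3.278)
    = 10 * log10(13.1086)
    = 10 * 1.1176
    = 11.18 dB

11.18 dB


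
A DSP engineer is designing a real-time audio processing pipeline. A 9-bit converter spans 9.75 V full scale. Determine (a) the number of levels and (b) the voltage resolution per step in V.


Step 1 — number of quantization levels:
L = 2^N = 2^9 = 512

Step 2 — LSB step size:
delta = Vfs / L
      = 9.75 / 512
      = 0.01904297 V

Levels = 512; step size = 0.01904297 V


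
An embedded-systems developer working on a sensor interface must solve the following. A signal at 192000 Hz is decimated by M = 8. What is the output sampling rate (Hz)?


Decimation reduces the sample rate:
fs_out = fs_in / M
       = 192000 / 8
       = 24000.0 Hz

24000.0 Hz


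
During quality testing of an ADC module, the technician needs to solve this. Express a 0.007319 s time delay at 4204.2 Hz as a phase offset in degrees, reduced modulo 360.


Phase shift from frequency and time delay:
phi = 360 * f * t_delay
    = 360 * 4204.2 * 0.007319
    = 11077.39 degrees
    mod 360 = 277.39 degrees

277.39 degrees


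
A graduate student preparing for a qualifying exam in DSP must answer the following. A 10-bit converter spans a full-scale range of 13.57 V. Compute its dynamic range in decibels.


Dynamic range from full-scale to LSB:
V_min = V_max / 2^bits = 13.57 / 2^10
DR = 20 * log10(V_max / V_min)
   = 20 * log10(2^10)
   = 20 * 10 * log10(2)
   = 60.21 dB

60.21 dB


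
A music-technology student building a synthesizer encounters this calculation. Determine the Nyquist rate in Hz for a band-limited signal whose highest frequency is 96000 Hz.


The Nyquist rate is twice the maximum frequency component.
fs_min = 2 * fmax
      = 2 * 96000
      = 192000 Hz

192000


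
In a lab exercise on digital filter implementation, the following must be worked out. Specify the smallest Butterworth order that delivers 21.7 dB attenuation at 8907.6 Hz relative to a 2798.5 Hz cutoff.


Butterworth filter order formula:
n = log10(10^(A/10) - 1) / (2 * log10(f_stop/f_pass))
10^(21.7/10) - 1 = 146.9108
f_stop/f_pass = 8907.6 / 2798.5 = 3.183
n = 2.1548 -> ceil = 3

3


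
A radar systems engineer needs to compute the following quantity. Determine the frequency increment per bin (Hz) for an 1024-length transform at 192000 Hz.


DFT frequency resolution:
df = fs / N
   = 192000 / 1024
   = 187.5 Hz

187.5 Hz


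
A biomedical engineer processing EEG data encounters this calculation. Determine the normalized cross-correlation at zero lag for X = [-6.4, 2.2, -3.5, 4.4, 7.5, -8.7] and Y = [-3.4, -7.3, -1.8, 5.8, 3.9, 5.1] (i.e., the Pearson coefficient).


Pearson correlation coefficient (population):
r = cov(X,Y) / (std(X) * std(Y))
Mean X = -0.75, Mean Y = 0.3833
Cov(X,Y) = 4.020833
Std(X) = 5.85911, Std(Y) = 4.86601
r = 0.141

0.141


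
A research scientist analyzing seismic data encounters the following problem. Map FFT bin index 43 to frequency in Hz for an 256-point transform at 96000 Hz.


Frequency of DFT bin k:
f_k = k * fs / N
    = 43 * 96000 / 256
    = 4128000 / 256
    = 16125.0 Hz

16125.0 Hz


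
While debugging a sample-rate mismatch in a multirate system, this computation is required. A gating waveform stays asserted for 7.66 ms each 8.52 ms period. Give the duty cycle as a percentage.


Duty cycle as a percentage:
DC = (t_on / T) * 100
   = (7.66 / 8.52) * 100
   = 0.899061 * 100
   = 89.91 %

89.91 %


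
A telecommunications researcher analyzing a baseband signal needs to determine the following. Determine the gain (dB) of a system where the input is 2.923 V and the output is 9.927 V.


Voltage gain in dB:
G = 20 * log10(Vout / Vin)
  = 20 * log10(9.927 / 2.923)
  = 20 * log10(3.396168)
  = 20 * 0.530989
  = 10.62 dB

10.62 dB
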